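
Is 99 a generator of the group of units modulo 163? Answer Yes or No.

No

φ(163) = 163 − 1 = 162 = 2 · 3^4.
An element g generates (Z/163Z)^× iff g^(162/q) ≢ 1 (mod 163) for each prime q ∈ {2, 3}.
99^81 ≡ 162 (mod 163)  [q = 2: ≢ 1 ✓]
99^54 ≡ 1 (mod 163)  [q = 3: ≡ 1 ✗]
99^54 ≡ 1 shows ord(99) | 54, strictly less than φ(163); not a primitive root.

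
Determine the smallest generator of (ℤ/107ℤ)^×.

2

φ(107) = 107 − 1 = 106 = 2 · 53.
g is a primitive root iff g^(106/q) ≢ 1 (mod 107) for each prime q ∈ {2, 53}.
g = 2: 2^53 ≡ 106; 2^2 ≡ 4 — none is 1, so 2 is a primitive root.
So 2 is the smallest generator of (Z/107Z)^×.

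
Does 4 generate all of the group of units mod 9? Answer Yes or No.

φ(9) = φ(3^2) = 3·(3−1) = 6 = 2 · 3.
It suffices to check that the order of 4 is not a proper divisor of 6: compute 4^(6/q) for q ∈ {2, 3}.
4^3 ≡ 1 (mod 9)  [q = 2: ≡ 1 ✗]
4^2 ≡ 7 (mod 9)  [q = 3: ≢ 1 ✓]
Since 4^3 ≡ 1, the order of 4 divides 3 < 6, so 4 is not a primitive root.

No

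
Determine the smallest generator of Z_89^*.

3

φ(89) = 89 − 1 = 88 = 2^3 · 11.
g is a primitive root iff g^(88/q) ≢ 1 (mod 89) for each prime q ∈ {2, 11}.
g = 2: 2^44 ≡ 1 — hits 1, so not a primitive root.
g = 3: 3^44 ≡ 88; 3^8 ≡ 64 — none is 1, so 3 is a primitive root.
Hence the least primitive root of 89 is 3.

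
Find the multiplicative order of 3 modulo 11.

5

The order of 3 must divide φ(11) = 11 − 1 = 10 = 2 · 5.
Divisors of 10: 1, 2, 5, 10.
Evaluate successive powers at the divisors of 10:
3^1 ≡ 3 (mod 11)
3^2 ≡ 9 (mod 11)
3^5 ≡ 1 (mod 11) ✓
Therefore the multiplicative order of 3 modulo 11 is 5.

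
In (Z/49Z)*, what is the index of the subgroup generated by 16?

2

By Lagrange's theorem, ord_49(16) divides φ(49) = φ(7^2) = 7·(7−1) = 42 = 2 · 3 · 7.
Divisors of 42: 1, 2, 3, 6, 7, 14, 21, 42.
Evaluate successive powers at the divisors of 42:
16^1 ≡ 16
16^2 ≡ 11
16^3 ≡ 29
16^6 ≡ 8
16^7 ≡ 30
16^14 ≡ 18
16^21 ≡ 1
Thus |⟨16⟩| = ord(16) = 21.
The index is φ(49) / ord(16) = 42 / 21 = 2.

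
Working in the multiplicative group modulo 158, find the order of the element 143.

13

ord(143) | φ(158) = φ(2)·φ(79) = 1·78 = 78 = 2 · 3 · 13.
Divisors of 78: 1, 2, 3, 6, 13, 26, 39, 78.
Check 143^d mod 158 for each divisor in increasing order:
143^1 ≡ 143 (mod 158)
143^2 ≡ 67 (mod 158)
143^3 ≡ 101 (mod 158)
143^6 ≡ 89 (mod 158)
143^13 ≡ 1 (mod 158) ✓
The smallest such exponent is 13, so the order of 143 is 13.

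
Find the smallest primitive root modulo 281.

φ(281) = 281 − 1 = 280 = 2^3 · 5 · 7.
Test candidates g = 2, 3, … against the prime factors q ∈ {2, 5, 7} of φ(281): g is a generator iff g^(280/q) ≢ 1 for every such q.
g = 2: 2^140 ≡ 1 — hits 1, so not a primitive root.
g = 3: 3^140 ≡ 280; 3^56 ≡ 86; 3^40 ≡ 249 — none is 1, so 3 is a primitive root.
Hence the least primitive root of 281 is 3.

3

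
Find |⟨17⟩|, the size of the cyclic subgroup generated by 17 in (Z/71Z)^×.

Since 17 ∈ (Z/71Z)^×, its order divides φ(71) = 71 − 1 = 70 = 2 · 5 · 7.
Divisors of 70: 1, 2, 5, 7, 10, 14, 35, 70.
Test each divisor d:
17^1 ≡ 17 (mod 71)
17^2 ≡ 5 (mod 71)
17^5 ≡ 70 (mod 71)
17^7 ≡ 66 (mod 71)
17^10 ≡ 1 (mod 71) ✓
Hence ord(17) = 10.

10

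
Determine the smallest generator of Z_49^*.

3

φ(49) = φ(7^2) = 7·(7−1) = 42 = 2 · 3 · 7.
g is a primitive root iff g^(42/q) ≢ 1 (mod 49) for each prime q ∈ {2, 3, 7}.
g = 2: 2^21 ≡ 1 — hits 1, so not a primitive root.
g = 3: 3^21 ≡ 48; 3^14 ≡ 30; 3^6 ≡ 43 — none is 1, so 3 is a primitive root.
Hence the least primitive root of 49 is 3.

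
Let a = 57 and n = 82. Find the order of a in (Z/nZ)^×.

5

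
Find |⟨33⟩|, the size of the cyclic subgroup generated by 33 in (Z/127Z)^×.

Since 33 ∈ (Z/127Z)^×, its order divides φ(127) = 127 − 1 = 126 = 2 · 3^2 · 7.
Divisors of 126: 1, 2, 3, 6, 7, 9, 14, 18, 21, 42, 63, 126.
Evaluate successive powers at the divisors of 126:
33^1 ≡ 33 (mod 127)
33^2 ≡ 73 (mod 127)
33^3 ≡ 123 (mod 127)
33^6 ≡ 16 (mod 127)
33^7 ≡ 20 (mod 127)
33^9 ≡ 63 (mod 127)
33^14 ≡ 19 (mod 127)
33^18 ≡ 32 (mod 127)
33^21 ≡ 126 (mod 127)
33^42 ≡ 1 (mod 127) ✓
Hence ord(33) = 42.

42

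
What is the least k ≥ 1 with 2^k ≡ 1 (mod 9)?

6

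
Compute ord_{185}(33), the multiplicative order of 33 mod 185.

36

ord(33) | φ(185) = φ(5·37) = (5−1)·(37−1) = 4·36 = 144 = 2^4 · 3^2.
Divisors of 144: 1, 2, 3, 4, 6, 8, 9, 12, 16, 18, 24, 36, 48, 72, 144.
Compute 33^d (mod 185) for the divisors d until we hit 1:
33^1 ≡ 33 (mod 185)
33^2 ≡ 164 (mod 185)
33^3 ≡ 47 (mod 185)
33^4 ≡ 71 (mod 185)
33^6 ≡ 174 (mod 185)
33^8 ≡ 46 (mod 185)
33^9 ≡ 38 (mod 185)
33^12 ≡ 121 (mod 185)
33^16 ≡ 81 (mod 185)
33^18 ≡ 149 (mod 185)
33^24 ≡ 26 (mod 185)
33^36 ≡ 1 (mod 185) ✓
The smallest such exponent is 36, so the order of 33 is 36.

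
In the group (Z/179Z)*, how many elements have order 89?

88

φ(179) = 179 − 1 = 178 = 2 · 89.
Since (Z/179Z)^× is cyclic of order 178, the number of elements of order d is φ(d) when d | 178 and 0 otherwise.
89 | 178, and φ(89) = 89 − 1 = 88.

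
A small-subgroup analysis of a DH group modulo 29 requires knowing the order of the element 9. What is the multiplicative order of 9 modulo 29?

14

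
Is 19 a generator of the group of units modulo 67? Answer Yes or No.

φ(67) = 67 − 1 = 66 = 2 · 3 · 11.
It suffices to check that the order of 19 is not a proper divisor of 66: compute 19^(66/q) for q ∈ {2, 3, 11}.
19^33 ≡ 1 (mod 67)  [q = 2: ≡ 1 ✗]
19^22 ≡ 37 (mod 67)  [q = 3: ≢ 1 ✓]
19^6 ≡ 22 (mod 67)  [q = 11: ≢ 1 ✓]
The check at q = 2 fails, so 19 generates a proper subgroup.

No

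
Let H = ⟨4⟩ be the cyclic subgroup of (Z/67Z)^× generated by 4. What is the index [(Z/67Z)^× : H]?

2

ord(4) | φ(67) = 67 − 1 = 66 = 2 · 3 · 11.
Divisors of 66: 1, 2, 3, 6, 11, 22, 33, 66.
Compute 4^d (mod 67) for the divisors d until we hit 1:
4^1 ≡ 4
4^2 ≡ 16
4^3 ≡ 64
4^6 ≡ 9
4^11 ≡ 37
4^22 ≡ 29
4^33 ≡ 1
Thus |⟨4⟩| = ord(4) = 33.
[(Z/67Z)^× : ⟨4⟩] = 66/33 = 2.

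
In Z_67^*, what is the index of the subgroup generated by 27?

The order of 27 must divide φ(67) = 67 − 1 = 66 = 2 · 3 · 11.
Divisors of 66: 1, 2, 3, 6, 11, 22, 33, 66.
Test each divisor d:
27^1 ≡ 27 (mod 67)
27^2 ≡ 59 (mod 67)
27^3 ≡ 52 (mod 67)
27^6 ≡ 24 (mod 67)
27^11 ≡ 66 (mod 67)
27^22 ≡ 1 (mod 67) ✓
The order of 27 is 22, so the subgroup it generates has 22 elements.
The index is φ(67) / ord(27) = 66 / 22 = 3.

3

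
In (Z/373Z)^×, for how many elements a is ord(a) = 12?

4

φ(373) = 373 − 1 = 372 = 2^2 · 3 · 31.
(Z/373Z)^× is cyclic (|G| = 372); a cyclic group of order m has exactly φ(d) elements of each order d | m, and none otherwise.
12 = 2^2 · 3 divides 372, and φ(12) = 4.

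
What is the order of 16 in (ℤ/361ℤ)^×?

171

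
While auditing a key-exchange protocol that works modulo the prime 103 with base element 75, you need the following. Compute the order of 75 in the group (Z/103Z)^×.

102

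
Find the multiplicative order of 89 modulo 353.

The order of 89 must divide φ(353) = 353 − 1 = 352 = 2^5 · 11.
Divisors of 352: 1, 2, 4, 8, 11, 16, 22, 32, 44, 88, 176, 352.
Test each divisor d:
89^1 ≡ 89
89^2 ≡ 155
89^4 ≡ 21
89^8 ≡ 88
89^11 ≡ 346
89^16 ≡ 331
89^22 ≡ 49
89^32 ≡ 131
89^44 ≡ 283
89^88 ≡ 311
89^176 ≡ 352
89^352 ≡ 1
The smallest such exponent is 352, so the order of 89 is 352.

352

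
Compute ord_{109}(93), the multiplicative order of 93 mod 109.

18

ord(93) | φ(109) = 109 − 1 = 108 = 2^2 · 3^3.
Divisors of 108: 1, 2, 3, 4, 6, 9, 12, 18, 27, 36, 54, 108.
Compute 93^d (mod 109) for the divisors d until we hit 1:
93^1 ≡ 93
93^2 ≡ 38
93^3 ≡ 46
93^4 ≡ 27
93^6 ≡ 45
93^9 ≡ 108
93^12 ≡ 63
93^18 ≡ 1
Hence ord(93) = 18.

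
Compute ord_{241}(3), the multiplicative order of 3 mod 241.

By Lagrange's theorem, ord_241(3) divides φ(241) = 241 − 1 = 240 = 2^4 · 3 · 5.
Divisors of 240: 1, 2, 3, 4, 5, 6, 8, 10, 12, 15, 16, 20, 24, 30, 40, 48, 60, 80, 120, 240.
Compute 3^d (mod 241) for the divisors d until we hit 1:
3^1 ≡ 3 (mod 241)
3^2 ≡ 9 (mod 241)
3^3 ≡ 27 (mod 241)
3^4 ≡ 81 (mod 241)
3^5 ≡ 2 (mod 241)
3^6 ≡ 6 (mod 241)
3^8 ≡ 54 (mod 241)
3^10 ≡ 4 (mod 241)
3^12 ≡ 36 (mod 241)
3^15 ≡ 8 (mod 241)
3^16 ≡ 24 (mod 241)
3^20 ≡ 16 (mod 241)
3^24 ≡ 91 (mod 241)
3^30 ≡ 64 (mod 241)
3^40 ≡ 15 (mod 241)
3^48 ≡ 87 (mod 241)
3^60 ≡ 240 (mod 241)
3^80 ≡ 225 (mod 241)
3^120 ≡ 1 (mod 241) ✓
Hence ord(3) = 120.

120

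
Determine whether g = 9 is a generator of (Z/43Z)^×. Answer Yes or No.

No

φ(43) = 43 − 1 = 42 = 2 · 3 · 7.
It suffices to check that the order of 9 is not a proper divisor of 42: compute 9^(42/q) for q ∈ {2, 3, 7}.
9^21 ≡ 1 (mod 43)  [q = 2: ≡ 1 ✗]
9^14 ≡ 6 (mod 43)  [q = 3: ≢ 1 ✓]
9^6 ≡ 4 (mod 43)  [q = 7: ≢ 1 ✓]
9^21 ≡ 1 shows ord(9) | 21, strictly less than φ(43); not a primitive root.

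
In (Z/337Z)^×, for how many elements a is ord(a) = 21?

12

φ(337) = 337 − 1 = 336 = 2^4 · 3 · 7.
In a cyclic group of order 336, there are φ(d) elements of order d for each divisor d of 336, and zero for non-divisors.
21 = 3 · 7 divides 336, and φ(21) = 12.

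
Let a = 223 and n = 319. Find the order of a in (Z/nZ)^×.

35

ord(223) | φ(319) = φ(11·29) = (11−1)·(29−1) = 10·28 = 280 = 2^3 · 5 · 7.
Divisors of 280: 1, 2, 4, 5, 7, 8, 10, 14, 20, 28, 35, 40, 56, 70, 140, 280.
Evaluate successive powers at the divisors of 280:
223^1 ≡ 223 (mod 319)
223^2 ≡ 284 (mod 319)
223^4 ≡ 268 (mod 319)
223^5 ≡ 111 (mod 319)
223^7 ≡ 262 (mod 319)
223^8 ≡ 49 (mod 319)
223^10 ≡ 199 (mod 319)
223^14 ≡ 59 (mod 319)
223^20 ≡ 45 (mod 319)
223^28 ≡ 291 (mod 319)
223^35 ≡ 1 (mod 319) ✓
So ord_319(223) = 35.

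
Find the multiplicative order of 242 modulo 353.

ord(242) | φ(353) = 353 − 1 = 352 = 2^5 · 11.
Divisors of 352: 1, 2, 4, 8, 11, 16, 22, 32, 44, 88, 176, 352.
Check 242^d mod 353 for each divisor in increasing order:
242^1 ≡ 242 (mod 353)
242^2 ≡ 319 (mod 353)
242^4 ≡ 97 (mod 353)
242^8 ≡ 231 (mod 353)
242^11 ≡ 237 (mod 353)
242^16 ≡ 58 (mod 353)
242^22 ≡ 42 (mod 353)
242^32 ≡ 187 (mod 353)
242^44 ≡ 352 (mod 353)
242^88 ≡ 1 (mod 353) ✓
Therefore the multiplicative order of 242 modulo 353 is 88.

88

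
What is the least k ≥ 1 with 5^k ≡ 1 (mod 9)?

6

Since 5 ∈ (Z/9Z)^×, its order divides φ(9) = φ(3^2) = 3·(3−1) = 6 = 2 · 3.
Divisors of 6: 1, 2, 3, 6.
Check 5^d mod 9 for each divisor in increasing order:
5^1 ≡ 5 (mod 9)
5^2 ≡ 7 (mod 9)
5^3 ≡ 8 (mod 9)
5^6 ≡ 1 (mod 9) ✓
Hence ord(5) = 6.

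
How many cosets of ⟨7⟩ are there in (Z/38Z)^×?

ord(7) | φ(38) = φ(2)·φ(19) = 1·18 = 18 = 2 · 3^2.
Divisors of 18: 1, 2, 3, 6, 9, 18.
Check 7^d mod 38 for each divisor in increasing order:
7^1 ≡ 7
7^2 ≡ 11
7^3 ≡ 1
The order of 7 is 3, so the subgroup it generates has 3 elements.
The index is φ(38) / ord(7) = 18 / 3 = 6.

6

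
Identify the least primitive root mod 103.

5

φ(103) = 103 − 1 = 102 = 2 · 3 · 17.
g is a primitive root iff g^(102/q) ≢ 1 (mod 103) for each prime q ∈ {2, 3, 17}.
g = 2: 2^51 ≡ 1 — hits 1, so not a primitive root.
g = 3: 3^51 ≡ 102; 3^34 ≡ 1 — hits 1, so not a primitive root.
g = 4: 4^51 ≡ 1 — hits 1, so not a primitive root.
g = 5: 5^51 ≡ 102; 5^34 ≡ 56; 5^6 ≡ 72 — none is 1, so 5 is a primitive root.
So 5 is the smallest generator of (Z/103Z)^×.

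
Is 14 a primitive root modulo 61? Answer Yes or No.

φ(61) = 61 − 1 = 60 = 2^2 · 3 · 5.
It suffices to check that the order of 14 is not a proper divisor of 60: compute 14^(60/q) for q ∈ {2, 3, 5}.
14^30 ≡ 1 (mod 61)  [q = 2: ≡ 1 ✗]
14^20 ≡ 13 (mod 61)  [q = 3: ≢ 1 ✓]
14^12 ≡ 1 (mod 61)  [q = 5: ≡ 1 ✗]
The check at q = 2 fails, so 14 generates a proper subgroup.

No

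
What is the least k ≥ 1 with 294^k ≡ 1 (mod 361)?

171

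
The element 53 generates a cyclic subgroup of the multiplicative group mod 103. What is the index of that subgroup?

1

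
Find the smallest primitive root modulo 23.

5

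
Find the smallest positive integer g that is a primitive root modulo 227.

φ(227) = 227 − 1 = 226 = 2 · 113.
Test candidates g = 2, 3, … against the prime factors q ∈ {2, 113} of φ(227): g is a generator iff g^(226/q) ≢ 1 for every such q.
g = 2: 2^113 ≡ 226; 2^2 ≡ 4 — none is 1, so 2 is a primitive root.
So 2 is the smallest generator of (Z/227Z)^×.

2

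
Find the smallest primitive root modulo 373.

2

φ(373) = 373 − 1 = 372 = 2^2 · 3 · 31.
g is a primitive root iff g^(372/q) ≢ 1 (mod 373) for each prime q ∈ {2, 3, 31}.
g = 2: 2^186 ≡ 372; 2^124 ≡ 284; 2^12 ≡ 366 — none is 1, so 2 is a primitive root.
So 2 is the smallest generator of (Z/373Z)^×.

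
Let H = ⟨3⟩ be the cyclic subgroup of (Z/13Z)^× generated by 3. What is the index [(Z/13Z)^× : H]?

4

Since 3 ∈ (Z/13Z)^×, its order divides φ(13) = 13 − 1 = 12 = 2^2 · 3.
Divisors of 12: 1, 2, 3, 4, 6, 12.
Evaluate successive powers at the divisors of 12:
3^1 ≡ 3 (mod 13)
3^2 ≡ 9 (mod 13)
3^3 ≡ 1 (mod 13) ✓
Thus |⟨3⟩| = ord(3) = 3.
[(Z/13Z)^× : ⟨3⟩] = 12/3 = 4.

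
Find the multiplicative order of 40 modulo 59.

Since 40 ∈ (Z/59Z)^×, its order divides φ(59) = 59 − 1 = 58 = 2 · 29.
Divisors of 58: 1, 2, 29, 58.
Test each divisor d:
40^1 ≡ 40
40^2 ≡ 7
40^29 ≡ 58
40^58 ≡ 1
The smallest such exponent is 58, so the order of 40 is 58.

58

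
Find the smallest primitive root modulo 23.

5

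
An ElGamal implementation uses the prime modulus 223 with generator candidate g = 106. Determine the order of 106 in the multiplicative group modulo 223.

By Lagrange's theorem, ord_223(106) divides φ(223) = 223 − 1 = 222 = 2 · 3 · 37.
Divisors of 222: 1, 2, 3, 6, 37, 74, 111, 222.
Evaluate successive powers at the divisors of 222:
106^1 ≡ 106 (mod 223)
106^2 ≡ 86 (mod 223)
106^3 ≡ 196 (mod 223)
106^6 ≡ 60 (mod 223)
106^37 ≡ 183 (mod 223)
106^74 ≡ 39 (mod 223)
106^111 ≡ 1 (mod 223) ✓
The smallest such exponent is 111, so the order of 106 is 111.

111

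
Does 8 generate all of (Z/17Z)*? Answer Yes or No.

No

φ(17) = 17 − 1 = 16 = 2^4.
It suffices to check that the order of 8 is not a proper divisor of 16: compute 8^(16/q) for q ∈ {2}.
8^8 ≡ 1 (mod 17)  [q = 2: ≡ 1 ✗]
The check at q = 2 fails, so 8 generates a proper subgroup.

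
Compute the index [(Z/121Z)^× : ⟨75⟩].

2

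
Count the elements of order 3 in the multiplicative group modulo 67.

φ(67) = 67 − 1 = 66 = 2 · 3 · 11.
In a cyclic group of order 66, there are φ(d) elements of order d for each divisor d of 66, and zero for non-divisors.
3 | 66, and φ(3) = 3 − 1 = 2.

2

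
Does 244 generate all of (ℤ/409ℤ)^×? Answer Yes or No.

Yes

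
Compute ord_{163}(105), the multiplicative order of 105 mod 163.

6

Since 105 ∈ (Z/163Z)^×, its order divides φ(163) = 163 − 1 = 162 = 2 · 3^4.
Divisors of 162: 1, 2, 3, 6, 9, 18, 27, 54, 81, 162.
Check 105^d mod 163 for each divisor in increasing order:
105^1 ≡ 105
105^2 ≡ 104
105^3 ≡ 162
105^6 ≡ 1
Therefore the multiplicative order of 105 modulo 163 is 6.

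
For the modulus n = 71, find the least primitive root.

φ(71) = 71 − 1 = 70 = 2 · 5 · 7.
g is a primitive root iff g^(70/q) ≢ 1 (mod 71) for each prime q ∈ {2, 5, 7}.
g = 2: 2^35 ≡ 1 — hits 1, so not a primitive root.
g = 3: 3^35 ≡ 1 — hits 1, so not a primitive root.
g = 4: 4^35 ≡ 1 — hits 1, so not a primitive root.
g = 5: 5^35 ≡ 1 — hits 1, so not a primitive root.
g = 6: 6^35 ≡ 1 — hits 1, so not a primitive root.
g = 7: 7^35 ≡ 70; 7^14 ≡ 54; 7^10 ≡ 45 — none is 1, so 7 is a primitive root.
The smallest primitive root modulo 71 is 7.

7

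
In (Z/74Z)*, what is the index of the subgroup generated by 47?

Since 47 ∈ (Z/74Z)^×, its order divides φ(74) = φ(2)·φ(37) = 1·36 = 36 = 2^2 · 3^2.
Divisors of 36: 1, 2, 3, 4, 6, 9, 12, 18, 36.
Compute 47^d (mod 74) for the divisors d until we hit 1:
47^1 ≡ 47 (mod 74)
47^2 ≡ 63 (mod 74)
47^3 ≡ 1 (mod 74) ✓
So ord_74(47) = 3, hence |⟨47⟩| = 3.
Index = |(Z/74Z)^×| / |⟨47⟩| = 36 / 3 = 12.

12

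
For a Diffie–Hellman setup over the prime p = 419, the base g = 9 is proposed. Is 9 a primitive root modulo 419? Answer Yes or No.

No

φ(419) = 419 − 1 = 418 = 2 · 11 · 19.
It suffices to check that the order of 9 is not a proper divisor of 418: compute 9^(418/q) for q ∈ {2, 11, 19}.
9^209 ≡ 1 (mod 419)  [q = 2: ≡ 1 ✗]
9^38 ≡ 102 (mod 419)  [q = 11: ≢ 1 ✓]
9^22 ≡ 47 (mod 419)  [q = 19: ≢ 1 ✓]
The check at q = 2 fails, so 9 generates a proper subgroup.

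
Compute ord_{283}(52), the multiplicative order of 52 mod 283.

The order of 52 must divide φ(283) = 283 − 1 = 282 = 2 · 3 · 47.
Divisors of 282: 1, 2, 3, 6, 47, 94, 141, 282.
Evaluate successive powers at the divisors of 282:
52^1 ≡ 52 (mod 283)
52^2 ≡ 157 (mod 283)
52^3 ≡ 240 (mod 283)
52^6 ≡ 151 (mod 283)
52^47 ≡ 238 (mod 283)
52^94 ≡ 44 (mod 283)
52^141 ≡ 1 (mod 283) ✓
The smallest such exponent is 141, so the order of 52 is 141.

141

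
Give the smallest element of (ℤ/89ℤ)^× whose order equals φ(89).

3

φ(89) = 89 − 1 = 88 = 2^3 · 11.
Test candidates g = 2, 3, … against the prime factors q ∈ {2, 11} of φ(89): g is a generator iff g^(88/q) ≢ 1 for every such q.
g = 2: 2^44 ≡ 1 — hits 1, so not a primitive root.
g = 3: 3^44 ≡ 88; 3^8 ≡ 64 — none is 1, so 3 is a primitive root.
So 3 is the smallest generator of (Z/89Z)^×.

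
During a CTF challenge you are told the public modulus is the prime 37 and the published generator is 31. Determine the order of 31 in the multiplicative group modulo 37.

4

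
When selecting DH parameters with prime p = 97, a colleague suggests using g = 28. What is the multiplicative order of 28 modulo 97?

32

The order of 28 must divide φ(97) = 97 − 1 = 96 = 2^5 · 3.
Divisors of 96: 1, 2, 3, 4, 6, 8, 12, 16, 24, 32, 48, 96.
Compute 28^d (mod 97) for the divisors d until we hit 1:
28^1 ≡ 28 (mod 97)
28^2 ≡ 8 (mod 97)
28^3 ≡ 30 (mod 97)
28^4 ≡ 64 (mod 97)
28^6 ≡ 27 (mod 97)
28^8 ≡ 22 (mod 97)
28^12 ≡ 50 (mod 97)
28^16 ≡ 96 (mod 97)
28^24 ≡ 75 (mod 97)
28^32 ≡ 1 (mod 97) ✓
Therefore the multiplicative order of 28 modulo 97 is 32.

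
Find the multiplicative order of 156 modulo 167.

166

By Lagrange's theorem, ord_167(156) divides φ(167) = 167 − 1 = 166 = 2 · 83.
Divisors of 166: 1, 2, 83, 166.
Evaluate successive powers at the divisors of 166:
156^1 ≡ 156 (mod 167)
156^2 ≡ 121 (mod 167)
156^83 ≡ 166 (mod 167)
156^166 ≡ 1 (mod 167) ✓
Therefore the multiplicative order of 156 modulo 167 is 166.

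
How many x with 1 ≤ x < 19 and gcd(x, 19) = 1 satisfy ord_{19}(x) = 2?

φ(19) = 19 − 1 = 18 = 2 · 3^2.
In a cyclic group of order 18, there are φ(d) elements of order d for each divisor d of 18, and zero for non-divisors.
2 | 18, and φ(2) = 2 − 1 = 1.

1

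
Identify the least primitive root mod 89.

3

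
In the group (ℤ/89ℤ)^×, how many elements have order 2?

1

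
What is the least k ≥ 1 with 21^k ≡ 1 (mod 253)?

By Lagrange's theorem, ord_253(21) divides φ(253) = φ(11·23) = (11−1)·(23−1) = 10·22 = 220 = 2^2 · 5 · 11.
Divisors of 220: 1, 2, 4, 5, 10, 11, 20, 22, 44, 55, 110, 220.
Compute 21^d (mod 253) for the divisors d until we hit 1:
21^1 ≡ 21 (mod 253)
21^2 ≡ 188 (mod 253)
21^4 ≡ 177 (mod 253)
21^5 ≡ 175 (mod 253)
21^10 ≡ 12 (mod 253)
21^11 ≡ 252 (mod 253)
21^20 ≡ 144 (mod 253)
21^22 ≡ 1 (mod 253) ✓
Hence ord(21) = 22.

22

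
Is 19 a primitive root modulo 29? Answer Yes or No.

Yes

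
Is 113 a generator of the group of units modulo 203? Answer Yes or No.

No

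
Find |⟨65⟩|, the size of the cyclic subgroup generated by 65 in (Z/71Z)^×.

70

ord(65) | φ(71) = 71 − 1 = 70 = 2 · 5 · 7.
Divisors of 70: 1, 2, 5, 7, 10, 14, 35, 70.
Evaluate successive powers at the divisors of 70:
65^1 ≡ 65 (mod 71)
65^2 ≡ 36 (mod 71)
65^5 ≡ 34 (mod 71)
65^7 ≡ 17 (mod 71)
65^10 ≡ 20 (mod 71)
65^14 ≡ 5 (mod 71)
65^35 ≡ 70 (mod 71)
65^70 ≡ 1 (mod 71) ✓
So ord_71(65) = 70.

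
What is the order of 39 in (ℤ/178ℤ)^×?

ord(39) | φ(178) = φ(2)·φ(89) = 1·88 = 88 = 2^3 · 11.
Divisors of 88: 1, 2, 4, 8, 11, 22, 44, 88.
Test each divisor d:
39^1 ≡ 39 (mod 178)
39^2 ≡ 97 (mod 178)
39^4 ≡ 153 (mod 178)
39^8 ≡ 91 (mod 178)
39^11 ≡ 1 (mod 178) ✓
Hence ord(39) = 11.

11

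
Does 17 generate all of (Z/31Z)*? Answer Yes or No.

φ(31) = 31 − 1 = 30 = 2 · 3 · 5.
It suffices to check that the order of 17 is not a proper divisor of 30: compute 17^(30/q) for q ∈ {2, 3, 5}.
17^15 ≡ 30 (mod 31)  [q = 2: ≢ 1 ✓]
17^10 ≡ 25 (mod 31)  [q = 3: ≢ 1 ✓]
17^6 ≡ 8 (mod 31)  [q = 5: ≢ 1 ✓]
Every test exponent gives a nontrivial residue, hence 17 generates the full group.

Yes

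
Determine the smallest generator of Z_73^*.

φ(73) = 73 − 1 = 72 = 2^3 · 3^2.
Test candidates g = 2, 3, … against the prime factors q ∈ {2, 3} of φ(73): g is a generator iff g^(72/q) ≢ 1 for every such q.
g = 2: 2^36 ≡ 1 — hits 1, so not a primitive root.
g = 3: 3^36 ≡ 1 — hits 1, so not a primitive root.
g = 4: 4^36 ≡ 1 — hits 1, so not a primitive root.
g = 5: 5^36 ≡ 72; 5^24 ≡ 8 — none is 1, so 5 is a primitive root.
Hence the least primitive root of 73 is 5.

5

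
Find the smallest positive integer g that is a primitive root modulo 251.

6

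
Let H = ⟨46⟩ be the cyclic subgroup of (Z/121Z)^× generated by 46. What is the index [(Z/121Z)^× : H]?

1

Since 46 ∈ (Z/121Z)^×, its order divides φ(121) = φ(11^2) = 11·(11−1) = 110 = 2 · 5 · 11.
Divisors of 110: 1, 2, 5, 10, 11, 22, 55, 110.
Test each divisor d:
46^1 ≡ 46 (mod 121)
46^2 ≡ 59 (mod 121)
46^5 ≡ 43 (mod 121)
46^10 ≡ 34 (mod 121)
46^11 ≡ 112 (mod 121)
46^22 ≡ 81 (mod 121)
46^55 ≡ 120 (mod 121)
46^110 ≡ 1 (mod 121) ✓
The order of 46 is 110, so the subgroup it generates has 110 elements.
[(Z/121Z)^× : ⟨46⟩] = 110/110 = 1.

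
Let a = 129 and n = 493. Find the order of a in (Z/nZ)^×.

The order of 129 must divide φ(493) = φ(17·29) = (17−1)·(29−1) = 16·28 = 448 = 2^6 · 7.
Divisors of 448: 1, 2, 4, 7, 8, 14, 16, 28, 32, 56, 64, 112, 224, 448.
Test each divisor d:
129^1 ≡ 129 (mod 493)
129^2 ≡ 372 (mod 493)
129^4 ≡ 344 (mod 493)
129^7 ≡ 260 (mod 493)
129^8 ≡ 16 (mod 493)
129^14 ≡ 59 (mod 493)
129^16 ≡ 256 (mod 493)
129^28 ≡ 30 (mod 493)
129^32 ≡ 460 (mod 493)
129^56 ≡ 407 (mod 493)
129^64 ≡ 103 (mod 493)
129^112 ≡ 1 (mod 493) ✓
Hence ord(129) = 112.

112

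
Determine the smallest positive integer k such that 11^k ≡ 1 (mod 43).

7

Since 11 ∈ (Z/43Z)^×, its order divides φ(43) = 43 − 1 = 42 = 2 · 3 · 7.
Divisors of 42: 1, 2, 3, 6, 7, 14, 21, 42.
Evaluate successive powers at the divisors of 42:
11^1 ≡ 11
11^2 ≡ 35
11^3 ≡ 41
11^6 ≡ 4
11^7 ≡ 1
Therefore the multiplicative order of 11 modulo 43 is 7.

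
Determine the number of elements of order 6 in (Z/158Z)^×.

2

φ(158) = φ(2)·φ(79) = 1·78 = 78 = 2 · 3 · 13.
Since (Z/158Z)^× is cyclic of order 78, the number of elements of order d is φ(d) when d | 78 and 0 otherwise.
6 = 2 · 3 divides 78, and φ(6) = 2.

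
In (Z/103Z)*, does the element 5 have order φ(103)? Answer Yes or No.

Yes

φ(103) = 103 − 1 = 102 = 2 · 3 · 17.
Test 5^(102/q) mod 103 for each prime factor q of 102:
5^51 ≡ 102 (mod 103)  [q = 2: ≢ 1 ✓]
5^34 ≡ 56 (mod 103)  [q = 3: ≢ 1 ✓]
5^6 ≡ 72 (mod 103)  [q = 17: ≢ 1 ✓]
All checks pass, so 5 has order 102 and is a primitive root modulo 103.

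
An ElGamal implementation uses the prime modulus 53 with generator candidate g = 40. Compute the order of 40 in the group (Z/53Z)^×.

26

The order of 40 must divide φ(53) = 53 − 1 = 52 = 2^2 · 13.
Divisors of 52: 1, 2, 4, 13, 26, 52.
Compute 40^d (mod 53) for the divisors d until we hit 1:
40^1 ≡ 40 (mod 53)
40^2 ≡ 10 (mod 53)
40^4 ≡ 47 (mod 53)
40^13 ≡ 52 (mod 53)
40^26 ≡ 1 (mod 53) ✓
The smallest such exponent is 26, so the order of 40 is 26.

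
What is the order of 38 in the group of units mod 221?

4

The order of 38 must divide φ(221) = φ(13·17) = (13−1)·(17−1) = 12·16 = 192 = 2^6 · 3.
Divisors of 192: 1, 2, 3, 4, 6, 8, 12, 16, 24, 32, 48, 64, 96, 192.
Compute 38^d (mod 221) for the divisors d until we hit 1:
38^1 ≡ 38 (mod 221)
38^2 ≡ 118 (mod 221)
38^3 ≡ 64 (mod 221)
38^4 ≡ 1 (mod 221) ✓
Hence ord(38) = 4.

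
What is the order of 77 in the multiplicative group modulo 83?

ord(77) | φ(83) = 83 − 1 = 82 = 2 · 41.
Divisors of 82: 1, 2, 41, 82.
Evaluate successive powers at the divisors of 82:
77^1 ≡ 77 (mod 83)
77^2 ≡ 36 (mod 83)
77^41 ≡ 1 (mod 83) ✓
Hence ord(77) = 41.

41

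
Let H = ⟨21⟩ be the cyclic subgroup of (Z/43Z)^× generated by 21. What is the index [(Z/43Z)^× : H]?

6

By Lagrange's theorem, ord_43(21) divides φ(43) = 43 − 1 = 42 = 2 · 3 · 7.
Divisors of 42: 1, 2, 3, 6, 7, 14, 21, 42.
Check 21^d mod 43 for each divisor in increasing order:
21^1 ≡ 21 (mod 43)
21^2 ≡ 11 (mod 43)
21^3 ≡ 16 (mod 43)
21^6 ≡ 41 (mod 43)
21^7 ≡ 1 (mod 43) ✓
The order of 21 is 7, so the subgroup it generates has 7 elements.
[(Z/43Z)^× : ⟨21⟩] = 42/7 = 6.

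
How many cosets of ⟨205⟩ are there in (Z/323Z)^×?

16

The order of 205 must divide φ(323) = φ(17·19) = (17−1)·(19−1) = 16·18 = 288 = 2^5 · 3^2.
Divisors of 288: 1, 2, 3, 4, 6, 8, 9, 12, 16, 18, 24, 32, 36, 48, 72, 96, 144, 288.
Compute 205^d (mod 323) for the divisors d until we hit 1:
205^1 ≡ 205 (mod 323)
205^2 ≡ 35 (mod 323)
205^3 ≡ 69 (mod 323)
205^4 ≡ 256 (mod 323)
205^6 ≡ 239 (mod 323)
205^8 ≡ 290 (mod 323)
205^9 ≡ 18 (mod 323)
205^12 ≡ 273 (mod 323)
205^16 ≡ 120 (mod 323)
205^18 ≡ 1 (mod 323) ✓
So ord_323(205) = 18, hence |⟨205⟩| = 18.
[(Z/323Z)^× : ⟨205⟩] = 288/18 = 16.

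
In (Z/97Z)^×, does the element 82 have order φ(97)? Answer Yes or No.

φ(97) = 97 − 1 = 96 = 2^5 · 3.
82 is a primitive root mod 97 iff 82^(φ(97)/q) ≢ 1 for every prime q | φ(97), i.e. q ∈ {2, 3}.
82^48 ≡ 96 (mod 97)  [q = 2: ≢ 1 ✓]
82^32 ≡ 61 (mod 97)  [q = 3: ≢ 1 ✓]
All checks pass, so 82 has order 96 and is a primitive root modulo 97.

Yes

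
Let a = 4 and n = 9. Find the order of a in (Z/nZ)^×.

3

By Lagrange's theorem, ord_9(4) divides φ(9) = φ(3^2) = 3·(3−1) = 6 = 2 · 3.
Divisors of 6: 1, 2, 3, 6.
Test each divisor d:
4^1 ≡ 4
4^2 ≡ 7
4^3 ≡ 1
The smallest such exponent is 3, so the order of 4 is 3.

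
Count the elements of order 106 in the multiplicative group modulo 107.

52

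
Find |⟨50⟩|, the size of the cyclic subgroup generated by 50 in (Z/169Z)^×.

156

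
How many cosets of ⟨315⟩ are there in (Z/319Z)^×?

4

ord(315) | φ(319) = φ(11·29) = (11−1)·(29−1) = 10·28 = 280 = 2^3 · 5 · 7.
Divisors of 280: 1, 2, 4, 5, 7, 8, 10, 14, 20, 28, 35, 40, 56, 70, 140, 280.
Check 315^d mod 319 for each divisor in increasing order:
315^1 ≡ 315 (mod 319)
315^2 ≡ 16 (mod 319)
315^4 ≡ 256 (mod 319)
315^5 ≡ 252 (mod 319)
315^7 ≡ 204 (mod 319)
315^8 ≡ 141 (mod 319)
315^10 ≡ 23 (mod 319)
315^14 ≡ 146 (mod 319)
315^20 ≡ 210 (mod 319)
315^28 ≡ 262 (mod 319)
315^35 ≡ 175 (mod 319)
315^40 ≡ 78 (mod 319)
315^56 ≡ 59 (mod 319)
315^70 ≡ 1 (mod 319) ✓
The order of 315 is 70, so the subgroup it generates has 70 elements.
Index = |(Z/319Z)^×| / |⟨315⟩| = 280 / 70 = 4.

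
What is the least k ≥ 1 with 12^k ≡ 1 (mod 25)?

Since 12 ∈ (Z/25Z)^×, its order divides φ(25) = φ(5^2) = 5·(5−1) = 20 = 2^2 · 5.
Divisors of 20: 1, 2, 4, 5, 10, 20.
Compute 12^d (mod 25) for the divisors d until we hit 1:
12^1 ≡ 12 (mod 25)
12^2 ≡ 19 (mod 25)
12^4 ≡ 11 (mod 25)
12^5 ≡ 7 (mod 25)
12^10 ≡ 24 (mod 25)
12^20 ≡ 1 (mod 25) ✓
So ord_25(12) = 20.

20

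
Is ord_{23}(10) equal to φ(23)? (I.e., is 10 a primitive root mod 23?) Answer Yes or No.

φ(23) = 23 − 1 = 22 = 2 · 11.
It suffices to check that the order of 10 is not a proper divisor of 22: compute 10^(22/q) for q ∈ {2, 11}.
10^11 ≡ 22 (mod 23)  [q = 2: ≢ 1 ✓]
10^2 ≡ 8 (mod 23)  [q = 11: ≢ 1 ✓]
All checks pass, so 10 has order 22 and is a primitive root modulo 23.

Yes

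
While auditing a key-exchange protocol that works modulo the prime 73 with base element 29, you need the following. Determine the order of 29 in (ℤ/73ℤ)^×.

By Lagrange's theorem, ord_73(29) divides φ(73) = 73 − 1 = 72 = 2^3 · 3^2.
Divisors of 72: 1, 2, 3, 4, 6, 8, 9, 12, 18, 24, 36, 72.
Check 29^d mod 73 for each divisor in increasing order:
29^1 ≡ 29
29^2 ≡ 38
29^3 ≡ 7
29^4 ≡ 57
29^6 ≡ 49
29^8 ≡ 37
29^9 ≡ 51
29^12 ≡ 65
29^18 ≡ 46
29^24 ≡ 64
29^36 ≡ 72
29^72 ≡ 1
The smallest such exponent is 72, so the order of 29 is 72.

72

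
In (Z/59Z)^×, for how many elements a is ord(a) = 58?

φ(59) = 59 − 1 = 58 = 2 · 29.
(Z/59Z)^× is cyclic (|G| = 58); a cyclic group of order m has exactly φ(d) elements of each order d | m, and none otherwise.
58 = 2 · 29 divides 58, and φ(58) = 28.

28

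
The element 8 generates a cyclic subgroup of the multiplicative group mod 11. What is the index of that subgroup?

By Lagrange's theorem, ord_11(8) divides φ(11) = 11 − 1 = 10 = 2 · 5.
Divisors of 10: 1, 2, 5, 10.
Evaluate successive powers at the divisors of 10:
8^1 ≡ 8
8^2 ≡ 9
8^5 ≡ 10
8^10 ≡ 1
Thus |⟨8⟩| = ord(8) = 10.
The index is φ(11) / ord(8) = 10 / 10 = 1.

1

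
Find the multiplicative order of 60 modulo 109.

54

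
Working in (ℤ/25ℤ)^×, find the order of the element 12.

ord(12) | φ(25) = φ(5^2) = 5·(5−1) = 20 = 2^2 · 5.
Divisors of 20: 1, 2, 4, 5, 10, 20.
Check 12^d mod 25 for each divisor in increasing order:
12^1 ≡ 12 (mod 25)
12^2 ≡ 19 (mod 25)
12^4 ≡ 11 (mod 25)
12^5 ≡ 7 (mod 25)
12^10 ≡ 24 (mod 25)
12^20 ≡ 1 (mod 25) ✓
Hence ord(12) = 20.

20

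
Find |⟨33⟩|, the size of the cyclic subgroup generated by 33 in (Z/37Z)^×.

Since 33 ∈ (Z/37Z)^×, its order divides φ(37) = 37 − 1 = 36 = 2^2 · 3^2.
Divisors of 36: 1, 2, 3, 4, 6, 9, 12, 18, 36.
Check 33^d mod 37 for each divisor in increasing order:
33^1 ≡ 33
33^2 ≡ 16
33^3 ≡ 10
33^4 ≡ 34
33^6 ≡ 26
33^9 ≡ 1
The smallest such exponent is 9, so the order of 33 is 9.

9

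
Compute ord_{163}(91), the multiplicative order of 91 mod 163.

81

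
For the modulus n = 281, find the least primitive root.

3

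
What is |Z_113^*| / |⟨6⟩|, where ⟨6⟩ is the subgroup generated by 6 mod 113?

1

Since 6 ∈ (Z/113Z)^×, its order divides φ(113) = 113 − 1 = 112 = 2^4 · 7.
Divisors of 112: 1, 2, 4, 7, 8, 14, 16, 28, 56, 112.
Evaluate successive powers at the divisors of 112:
6^1 ≡ 6
6^2 ≡ 36
6^4 ≡ 53
6^7 ≡ 35
6^8 ≡ 97
6^14 ≡ 95
6^16 ≡ 30
6^28 ≡ 98
6^56 ≡ 112
6^112 ≡ 1
Thus |⟨6⟩| = ord(6) = 112.
The index is φ(113) / ord(6) = 112 / 112 = 1.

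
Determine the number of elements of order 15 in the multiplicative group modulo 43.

φ(43) = 43 − 1 = 42 = 2 · 3 · 7.
Since (Z/43Z)^× is cyclic of order 42, the number of elements of order d is φ(d) when d | 42 and 0 otherwise.
15 does not divide 42, so no element of (Z/43Z)^× has order 15.

0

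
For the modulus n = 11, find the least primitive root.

2

φ(11) = 11 − 1 = 10 = 2 · 5.
Test candidates g = 2, 3, … against the prime factors q ∈ {2, 5} of φ(11): g is a generator iff g^(10/q) ≢ 1 for every such q.
g = 2: 2^5 ≡ 10; 2^2 ≡ 4 — none is 1, so 2 is a primitive root.
Hence the least primitive root of 11 is 2.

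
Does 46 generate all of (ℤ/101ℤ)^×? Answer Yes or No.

Yes

φ(101) = 101 − 1 = 100 = 2^2 · 5^2.
Test 46^(100/q) mod 101 for each prime factor q of 100:
46^50 ≡ 100 (mod 101)  [q = 2: ≢ 1 ✓]
46^20 ≡ 36 (mod 101)  [q = 5: ≢ 1 ✓]
None equal 1, so ord_101(46) = 100: 46 is a primitive root.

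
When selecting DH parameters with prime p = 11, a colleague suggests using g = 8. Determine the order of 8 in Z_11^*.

10

ord(8) | φ(11) = 11 − 1 = 10 = 2 · 5.
Divisors of 10: 1, 2, 5, 10.
Test each divisor d:
8^1 ≡ 8
8^2 ≡ 9
8^5 ≡ 10
8^10 ≡ 1
Therefore the multiplicative order of 8 modulo 11 is 10.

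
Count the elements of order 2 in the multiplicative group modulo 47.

1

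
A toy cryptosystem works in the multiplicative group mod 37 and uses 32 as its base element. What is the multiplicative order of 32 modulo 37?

36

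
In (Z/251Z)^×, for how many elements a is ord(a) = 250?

φ(251) = 251 − 1 = 250 = 2 · 5^3.
In a cyclic group of order 250, there are φ(d) elements of order d for each divisor d of 250, and zero for non-divisors.
250 = 2 · 5^3 divides 250, and φ(250) = 100.

100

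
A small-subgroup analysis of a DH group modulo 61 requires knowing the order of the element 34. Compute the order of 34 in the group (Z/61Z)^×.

5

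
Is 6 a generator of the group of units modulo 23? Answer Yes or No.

No

φ(23) = 23 − 1 = 22 = 2 · 11.
Test 6^(22/q) mod 23 for each prime factor q of 22:
6^11 ≡ 1 (mod 23)  [q = 2: ≡ 1 ✗]
6^2 ≡ 13 (mod 23)  [q = 11: ≢ 1 ✓]
6^11 ≡ 1 shows ord(6) | 11, strictly less than φ(23); not a primitive root.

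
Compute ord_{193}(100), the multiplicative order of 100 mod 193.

ord(100) | φ(193) = 193 − 1 = 192 = 2^6 · 3.
Divisors of 192: 1, 2, 3, 4, 6, 8, 12, 16, 24, 32, 48, 64, 96, 192.
Compute 100^d (mod 193) for the divisors d until we hit 1:
100^1 ≡ 100 (mod 193)
100^2 ≡ 157 (mod 193)
100^3 ≡ 67 (mod 193)
100^4 ≡ 138 (mod 193)
100^6 ≡ 50 (mod 193)
100^8 ≡ 130 (mod 193)
100^12 ≡ 184 (mod 193)
100^16 ≡ 109 (mod 193)
100^24 ≡ 81 (mod 193)
100^32 ≡ 108 (mod 193)
100^48 ≡ 192 (mod 193)
100^64 ≡ 84 (mod 193)
100^96 ≡ 1 (mod 193) ✓
Hence ord(100) = 96.

96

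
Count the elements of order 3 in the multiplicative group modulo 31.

2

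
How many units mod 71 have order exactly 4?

φ(71) = 71 − 1 = 70 = 2 · 5 · 7.
Since (Z/71Z)^× is cyclic of order 70, the number of elements of order d is φ(d) when d | 70 and 0 otherwise.
4 does not divide 70, so no element of (Z/71Z)^× has order 4.

0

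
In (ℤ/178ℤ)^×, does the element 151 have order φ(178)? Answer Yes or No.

φ(178) = φ(2)·φ(89) = 1·88 = 88 = 2^3 · 11.
Test 151^(88/q) mod 178 for each prime factor q of 88:
151^44 ≡ 177 (mod 178)  [q = 2: ≢ 1 ✓]
151^8 ≡ 39 (mod 178)  [q = 11: ≢ 1 ✓]
None equal 1, so ord_178(151) = 88: 151 is a primitive root.

Yes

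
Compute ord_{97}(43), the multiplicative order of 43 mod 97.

24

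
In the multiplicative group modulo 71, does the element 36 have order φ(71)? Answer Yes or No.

No

φ(71) = 71 − 1 = 70 = 2 · 5 · 7.
36 is a primitive root mod 71 iff 36^(φ(71)/q) ≢ 1 for every prime q | φ(71), i.e. q ∈ {2, 5, 7}.
36^35 ≡ 1 (mod 71)  [q = 2: ≡ 1 ✗]
36^14 ≡ 25 (mod 71)  [q = 5: ≢ 1 ✓]
36^10 ≡ 45 (mod 71)  [q = 7: ≢ 1 ✓]
Since 36^35 ≡ 1, the order of 36 divides 35 < 70, so 36 is not a primitive root.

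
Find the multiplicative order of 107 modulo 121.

By Lagrange's theorem, ord_121(107) divides φ(121) = φ(11^2) = 11·(11−1) = 110 = 2 · 5 · 11.
Divisors of 110: 1, 2, 5, 10, 11, 22, 55, 110.
Compute 107^d (mod 121) for the divisors d until we hit 1:
107^1 ≡ 107 (mod 121)
107^2 ≡ 75 (mod 121)
107^5 ≡ 21 (mod 121)
107^10 ≡ 78 (mod 121)
107^11 ≡ 118 (mod 121)
107^22 ≡ 9 (mod 121)
107^55 ≡ 120 (mod 121)
107^110 ≡ 1 (mod 121) ✓
So ord_121(107) = 110.

110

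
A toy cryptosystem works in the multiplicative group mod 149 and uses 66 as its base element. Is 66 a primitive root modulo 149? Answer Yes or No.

φ(149) = 149 − 1 = 148 = 2^2 · 37.
An element g generates (Z/149Z)^× iff g^(148/q) ≢ 1 (mod 149) for each prime q ∈ {2, 37}.
66^74 ≡ 148 (mod 149)  [q = 2: ≢ 1 ✓]
66^4 ≡ 33 (mod 149)  [q = 37: ≢ 1 ✓]
Every test exponent gives a nontrivial residue, hence 66 generates the full group.

Yes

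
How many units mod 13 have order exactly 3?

φ(13) = 13 − 1 = 12 = 2^2 · 3.
In a cyclic group of order 12, there are φ(d) elements of order d for each divisor d of 12, and zero for non-divisors.
3 | 12, and φ(3) = 3 − 1 = 2.

2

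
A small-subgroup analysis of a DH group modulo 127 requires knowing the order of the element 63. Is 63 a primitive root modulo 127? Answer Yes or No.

φ(127) = 127 − 1 = 126 = 2 · 3^2 · 7.
Test 63^(126/q) mod 127 for each prime factor q of 126:
63^63 ≡ 126 (mod 127)  [q = 2: ≢ 1 ✓]
63^42 ≡ 1 (mod 127)  [q = 3: ≡ 1 ✗]
63^18 ≡ 8 (mod 127)  [q = 7: ≢ 1 ✓]
Since 63^42 ≡ 1, the order of 63 divides 42 < 126, so 63 is not a primitive root.

No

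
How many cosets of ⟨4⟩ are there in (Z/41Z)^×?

The order of 4 must divide φ(41) = 41 − 1 = 40 = 2^3 · 5.
Divisors of 40: 1, 2, 4, 5, 8, 10, 20, 40.
Test each divisor d:
4^1 ≡ 4 (mod 41)
4^2 ≡ 16 (mod 41)
4^4 ≡ 10 (mod 41)
4^5 ≡ 40 (mod 41)
4^8 ≡ 18 (mod 41)
4^10 ≡ 1 (mod 41) ✓
Thus |⟨4⟩| = ord(4) = 10.
Index = |(Z/41Z)^×| / |⟨4⟩| = 40 / 10 = 4.

4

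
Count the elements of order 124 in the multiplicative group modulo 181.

φ(181) = 181 − 1 = 180 = 2^2 · 3^2 · 5.
(Z/181Z)^× is cyclic (|G| = 180); a cyclic group of order m has exactly φ(d) elements of each order d | m, and none otherwise.
124 does not divide 180, so no element of (Z/181Z)^× has order 124.

0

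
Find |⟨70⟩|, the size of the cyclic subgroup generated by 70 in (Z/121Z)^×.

By Lagrange's theorem, ord_121(70) divides φ(121) = φ(11^2) = 11·(11−1) = 110 = 2 · 5 · 11.
Divisors of 110: 1, 2, 5, 10, 11, 22, 55, 110.
Test each divisor d:
70^1 ≡ 70 (mod 121)
70^2 ≡ 60 (mod 121)
70^5 ≡ 78 (mod 121)
70^10 ≡ 34 (mod 121)
70^11 ≡ 81 (mod 121)
70^22 ≡ 27 (mod 121)
70^55 ≡ 1 (mod 121) ✓
Therefore the multiplicative order of 70 modulo 121 is 55.

55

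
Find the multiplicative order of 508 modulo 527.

120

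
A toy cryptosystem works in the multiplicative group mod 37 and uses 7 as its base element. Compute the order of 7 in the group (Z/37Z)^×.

9

The order of 7 must divide φ(37) = 37 − 1 = 36 = 2^2 · 3^2.
Divisors of 36: 1, 2, 3, 4, 6, 9, 12, 18, 36.
Check 7^d mod 37 for each divisor in increasing order:
7^1 ≡ 7 (mod 37)
7^2 ≡ 12 (mod 37)
7^3 ≡ 10 (mod 37)
7^4 ≡ 33 (mod 37)
7^6 ≡ 26 (mod 37)
7^9 ≡ 1 (mod 37) ✓
The smallest such exponent is 9, so the order of 7 is 9.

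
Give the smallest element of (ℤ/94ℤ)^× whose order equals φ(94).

5

φ(94) = φ(2)·φ(47) = 1·46 = 46 = 2 · 23.
Test candidates g = 2, 3, … against the prime factors q ∈ {2, 23} of φ(94): g is a generator iff g^(46/q) ≢ 1 for every such q.
g = 2: gcd(2, 94) = 2 > 1, not a unit — skip.
g = 3: 3^23 ≡ 1 — hits 1, so not a primitive root.
g = 4: gcd(4, 94) = 2 > 1, not a unit — skip.
g = 5: 5^23 ≡ 93; 5^2 ≡ 25 — none is 1, so 5 is a primitive root.
The smallest primitive root modulo 94 is 5.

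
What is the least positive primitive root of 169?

φ(169) = φ(13^2) = 13·(13−1) = 156 = 2^2 · 3 · 13.
Test candidates g = 2, 3, … against the prime factors q ∈ {2, 3, 13} of φ(169): g is a generator iff g^(156/q) ≢ 1 for every such q.
g = 2: 2^78 ≡ 168; 2^52 ≡ 146; 2^12 ≡ 40 — none is 1, so 2 is a primitive root.
Hence the least primitive root of 169 is 2.

2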